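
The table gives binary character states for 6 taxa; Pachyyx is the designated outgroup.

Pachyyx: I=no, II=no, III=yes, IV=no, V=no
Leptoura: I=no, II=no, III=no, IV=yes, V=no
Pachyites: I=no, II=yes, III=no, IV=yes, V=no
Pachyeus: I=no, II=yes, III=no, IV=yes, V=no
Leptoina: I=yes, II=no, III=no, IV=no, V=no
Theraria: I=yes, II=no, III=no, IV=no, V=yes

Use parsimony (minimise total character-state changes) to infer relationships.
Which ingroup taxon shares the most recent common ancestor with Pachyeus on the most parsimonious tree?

Character polarity is set by the outgroup: the derived state is whichever differs from the outgroup's state, so for III the derived state is 'no', and for the remaining characters it is 'yes'.
I: derived state 'yes' in Leptoina and Theraria only — synapomorphy for {Leptoina, Theraria}.
II: derived state 'yes' in Pachyeus and Pachyites only — synapomorphy for {Pachyeus, Pachyites}.
III (derived state 'no') is shared by all ingroup taxa — unites the whole ingroup.
IV (derived state 'yes') is shared by Leptoura, Pachyeus, and Pachyites — a synapomorphy uniting that clade.
V (derived state 'yes') is unique to Theraria (autapomorphy; uninformative for grouping).
Most parsimonious ingroup topology: ((Leptoura,(Pachyites,Pachyeus)),(Leptoina,Theraria)).
Pachyeus and Pachyites form a cherry on this tree, so they are sister taxa.

Pachyites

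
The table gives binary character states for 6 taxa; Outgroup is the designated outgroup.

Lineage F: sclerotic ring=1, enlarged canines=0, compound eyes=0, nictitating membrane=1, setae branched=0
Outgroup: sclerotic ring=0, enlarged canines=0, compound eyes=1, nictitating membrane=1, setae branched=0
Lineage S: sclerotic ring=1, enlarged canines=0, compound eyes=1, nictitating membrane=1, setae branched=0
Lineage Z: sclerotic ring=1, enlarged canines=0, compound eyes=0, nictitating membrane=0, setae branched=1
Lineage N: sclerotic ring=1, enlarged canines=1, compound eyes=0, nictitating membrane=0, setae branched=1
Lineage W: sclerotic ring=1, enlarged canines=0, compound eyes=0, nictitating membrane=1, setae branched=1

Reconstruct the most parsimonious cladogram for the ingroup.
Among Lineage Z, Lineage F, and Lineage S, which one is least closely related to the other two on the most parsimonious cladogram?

Lineage S

Character polarity is set by the outgroup: the derived state is whichever differs from the outgroup's state, so for compound eyes, nictitating membrane the derived state is '0', and for the remaining characters it is '1'.
sclerotic ring (derived state '1') is shared by all ingroup taxa — unites the whole ingroup.
enlarged canines: derived state '1' in Lineage N only — an autapomorphy, so it tells us nothing about relationships among taxa.
compound eyes: derived state '0' in Lineage F, Lineage N, Lineage W, and Lineage Z only — synapomorphy for {Lineage F, Lineage N, Lineage W, Lineage Z}.
Only Lineage N and Lineage Z show the derived state '0' for nictitating membrane, supporting them as a clade.
Only Lineage N, Lineage W, and Lineage Z show the derived state '1' for setae branched, supporting them as a clade.
Most parsimonious ingroup topology: (Lineage S,((Lineage W,(Lineage N,Lineage Z)),Lineage F)).
Lineage Z and Lineage F share a more recent common ancestor with each other than either does with Lineage S, so Lineage S is the least closely related of the three.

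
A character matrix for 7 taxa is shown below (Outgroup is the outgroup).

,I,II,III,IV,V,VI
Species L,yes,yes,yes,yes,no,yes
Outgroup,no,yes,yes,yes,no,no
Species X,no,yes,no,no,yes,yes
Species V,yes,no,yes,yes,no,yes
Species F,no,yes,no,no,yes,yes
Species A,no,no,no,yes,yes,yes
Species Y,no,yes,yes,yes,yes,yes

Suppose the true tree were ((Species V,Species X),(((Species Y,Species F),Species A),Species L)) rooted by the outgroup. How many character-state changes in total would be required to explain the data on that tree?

12

Map each character onto ((Species V,Species X),(((Species Y,Species F),Species A),Species L)) (rooted by Outgroup) and count the minimum state changes it requires (Fitch parsimony):
I: 2; II: 2; III: 3; IV: 2; V: 2; VI: 1.
Total tree length = 12.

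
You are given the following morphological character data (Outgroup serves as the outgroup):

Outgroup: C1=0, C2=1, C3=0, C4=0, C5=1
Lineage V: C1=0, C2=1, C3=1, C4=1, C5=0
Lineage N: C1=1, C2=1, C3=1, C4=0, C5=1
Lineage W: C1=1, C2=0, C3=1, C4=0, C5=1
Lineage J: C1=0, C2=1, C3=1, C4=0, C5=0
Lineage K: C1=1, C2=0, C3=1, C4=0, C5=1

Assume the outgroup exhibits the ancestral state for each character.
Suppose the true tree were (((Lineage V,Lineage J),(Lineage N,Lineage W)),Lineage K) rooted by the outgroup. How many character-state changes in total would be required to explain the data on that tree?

7

Map each character onto (((Lineage V,Lineage J),(Lineage N,Lineage W)),Lineage K) (rooted by Outgroup) and count the minimum state changes it requires (Fitch parsimony):
C1: 2; C2: 2; C3: 1; C4: 1; C5: 1.
Total tree length = 7.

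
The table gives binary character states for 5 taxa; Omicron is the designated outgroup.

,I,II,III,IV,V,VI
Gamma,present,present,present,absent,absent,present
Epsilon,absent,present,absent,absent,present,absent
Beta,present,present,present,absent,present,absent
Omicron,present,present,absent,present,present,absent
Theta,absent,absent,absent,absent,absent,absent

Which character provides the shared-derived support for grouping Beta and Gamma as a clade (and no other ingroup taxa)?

III

Character polarity is set by the outgroup: the derived state is whichever differs from the outgroup's state, so for I, II, IV, V the derived state is 'absent', and for the remaining characters it is 'present'.
I (derived state 'absent') is shared by Epsilon and Theta — a synapomorphy uniting that clade.
II: derived state 'absent' in Theta only — an autapomorphy, so it tells us nothing about relationships among taxa.
III: derived state 'present' in Beta and Gamma only — synapomorphy for {Beta, Gamma}.
IV (derived state 'absent') is shared by all ingroup taxa — unites the whole ingroup.
V groups Gamma and Theta, which is incompatible with the clades supported by the remaining characters; treating it as convergent (homoplasy) costs fewer steps than any alternative tree.
VI: derived state 'present' in Gamma only — an autapomorphy, so it tells us nothing about relationships among taxa.
Most parsimonious ingroup topology: ((Gamma,Beta),(Theta,Epsilon)).
The clade {Beta, Gamma} is supported by III: its derived state 'present' occurs in exactly those taxa and in no other taxon (including the outgroup).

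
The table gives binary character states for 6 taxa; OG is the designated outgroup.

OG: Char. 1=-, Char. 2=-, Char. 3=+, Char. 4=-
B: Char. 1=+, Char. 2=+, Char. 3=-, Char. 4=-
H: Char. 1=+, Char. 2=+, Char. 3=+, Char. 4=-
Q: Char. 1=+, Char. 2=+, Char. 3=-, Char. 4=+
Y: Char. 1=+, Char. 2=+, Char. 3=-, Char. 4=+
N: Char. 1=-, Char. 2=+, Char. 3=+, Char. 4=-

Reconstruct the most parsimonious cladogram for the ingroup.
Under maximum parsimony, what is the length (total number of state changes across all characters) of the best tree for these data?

Character polarity is set by the outgroup: the derived state is whichever differs from the outgroup's state, so for Char. 3 the derived state is '-', and for the remaining characters it is '+'.
Char. 1: derived state '+' in B, H, Q, and Y only — synapomorphy for {B, H, Q, Y}.
All ingroup taxa share the derived state '+' for Char. 2; it defines the ingroup but does not resolve relationships within it.
Only B, Q, and Y show the derived state '-' for Char. 3, supporting them as a clade.
Only Q and Y show the derived state '+' for Char. 4, supporting them as a clade.
Most parsimonious ingroup topology: (((B,(Q,Y)),H),N).
Changes per character on this tree: Char. 1: 1; Char. 2: 1; Char. 3: 1; Char. 4: 1.
Total = 4.

4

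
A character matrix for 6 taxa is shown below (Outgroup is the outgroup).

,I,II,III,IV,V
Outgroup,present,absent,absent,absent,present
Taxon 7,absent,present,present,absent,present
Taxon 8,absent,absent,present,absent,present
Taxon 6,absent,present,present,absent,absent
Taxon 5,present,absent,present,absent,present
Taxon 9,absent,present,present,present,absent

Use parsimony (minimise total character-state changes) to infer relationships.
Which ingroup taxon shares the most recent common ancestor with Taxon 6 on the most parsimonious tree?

Taxon 9

Character polarity is set by the outgroup: the derived state is whichever differs from the outgroup's state, so for I, V the derived state is 'absent', and for the remaining characters it is 'present'.
Only Taxon 6, Taxon 7, Taxon 8, and Taxon 9 show the derived state 'absent' for I, supporting them as a clade.
Only Taxon 6, Taxon 7, and Taxon 9 show the derived state 'present' for II, supporting them as a clade.
All ingroup taxa share the derived state 'present' for III; it defines the ingroup but does not resolve relationships within it.
IV (derived state 'present') is unique to Taxon 9 (autapomorphy; uninformative for grouping).
Only Taxon 6 and Taxon 9 show the derived state 'absent' for V, supporting them as a clade.
Most parsimonious ingroup topology: (((Taxon 7,(Taxon 6,Taxon 9)),Taxon 8),Taxon 5).
Taxon 6 and Taxon 9 form a cherry on this tree, so they are sister taxa.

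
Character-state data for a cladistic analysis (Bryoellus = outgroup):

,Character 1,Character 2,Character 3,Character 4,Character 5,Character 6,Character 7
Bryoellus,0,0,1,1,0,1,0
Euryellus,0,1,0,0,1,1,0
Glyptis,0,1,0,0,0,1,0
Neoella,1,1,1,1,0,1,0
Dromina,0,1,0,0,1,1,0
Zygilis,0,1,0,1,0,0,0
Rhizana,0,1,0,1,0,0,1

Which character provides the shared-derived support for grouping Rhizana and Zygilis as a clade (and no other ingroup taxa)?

Character polarity is set by the outgroup: the derived state is whichever differs from the outgroup's state, so for Character 3, Character 4, Character 6 the derived state is '0', and for the remaining characters it is '1'.
Character 1: derived state '1' in Neoella only — an autapomorphy, so it tells us nothing about relationships among taxa.
All ingroup taxa share the derived state '1' for Character 2; it defines the ingroup but does not resolve relationships within it.
Only Dromina, Euryellus, Glyptis, Rhizana, and Zygilis show the derived state '0' for Character 3, supporting them as a clade.
Character 4: derived state '0' in Dromina, Euryellus, and Glyptis only — synapomorphy for {Dromina, Euryellus, Glyptis}.
Only Dromina and Euryellus show the derived state '1' for Character 5, supporting them as a clade.
Character 6: derived state '0' in Rhizana and Zygilis only — synapomorphy for {Rhizana, Zygilis}.
Character 7 (derived state '1') is unique to Rhizana (autapomorphy; uninformative for grouping).
Most parsimonious ingroup topology: ((((Euryellus,Dromina),Glyptis),(Zygilis,Rhizana)),Neoella).
The clade {Rhizana, Zygilis} is supported by Character 6: its derived state '0' occurs in exactly those taxa and in no other taxon (including the outgroup).

Character 6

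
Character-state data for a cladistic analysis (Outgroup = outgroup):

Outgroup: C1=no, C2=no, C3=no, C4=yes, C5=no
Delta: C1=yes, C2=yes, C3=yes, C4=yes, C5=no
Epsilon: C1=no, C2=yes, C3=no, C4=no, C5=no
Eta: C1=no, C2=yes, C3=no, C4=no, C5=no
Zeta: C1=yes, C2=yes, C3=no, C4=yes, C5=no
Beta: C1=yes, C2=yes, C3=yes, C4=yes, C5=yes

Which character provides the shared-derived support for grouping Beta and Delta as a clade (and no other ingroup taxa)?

C3

Character polarity is set by the outgroup: the derived state is whichever differs from the outgroup's state, so for C4 the derived state is 'no', and for the remaining characters it is 'yes'.
Only Beta, Delta, and Zeta show the derived state 'yes' for C1, supporting them as a clade.
C2 (derived state 'yes') is shared by all ingroup taxa — unites the whole ingroup.
C3: derived state 'yes' in Beta and Delta only — synapomorphy for {Beta, Delta}.
Only Epsilon and Eta show the derived state 'no' for C4, supporting them as a clade.
C5 (derived state 'yes') is unique to Beta (autapomorphy; uninformative for grouping).
Most parsimonious ingroup topology: (((Delta,Beta),Zeta),(Epsilon,Eta)).
The clade {Beta, Delta} is supported by C3: its derived state 'yes' occurs in exactly those taxa and in no other taxon (including the outgroup).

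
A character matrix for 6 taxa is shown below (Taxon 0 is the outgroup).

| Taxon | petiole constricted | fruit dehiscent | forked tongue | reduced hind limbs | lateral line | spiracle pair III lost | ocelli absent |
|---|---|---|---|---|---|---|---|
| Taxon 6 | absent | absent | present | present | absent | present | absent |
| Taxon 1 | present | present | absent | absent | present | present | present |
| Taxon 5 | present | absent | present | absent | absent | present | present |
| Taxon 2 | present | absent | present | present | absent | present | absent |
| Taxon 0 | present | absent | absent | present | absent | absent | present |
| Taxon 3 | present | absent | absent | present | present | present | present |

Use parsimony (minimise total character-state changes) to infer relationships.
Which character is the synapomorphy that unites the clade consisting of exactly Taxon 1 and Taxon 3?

Character polarity is set by the outgroup: the derived state is whichever differs from the outgroup's state, so for petiole constricted, reduced hind limbs, ocelli absent the derived state is 'absent', and for the remaining characters it is 'present'.
petiole constricted (derived state 'absent') is unique to Taxon 6 (autapomorphy; uninformative for grouping).
fruit dehiscent (derived state 'present') is unique to Taxon 1 (autapomorphy; uninformative for grouping).
Only Taxon 2, Taxon 5, and Taxon 6 show the derived state 'present' for forked tongue, supporting them as a clade.
reduced hind limbs groups Taxon 1 and Taxon 5, which is incompatible with the clades supported by the remaining characters; treating it as convergent (homoplasy) costs fewer steps than any alternative tree.
Only Taxon 1 and Taxon 3 show the derived state 'present' for lateral line, supporting them as a clade.
All ingroup taxa share the derived state 'present' for spiracle pair III lost; it defines the ingroup but does not resolve relationships within it.
ocelli absent: derived state 'absent' in Taxon 2 and Taxon 6 only — synapomorphy for {Taxon 2, Taxon 6}.
Most parsimonious ingroup topology: ((Taxon 3,Taxon 1),((Taxon 6,Taxon 2),Taxon 5)).
The clade {Taxon 1, Taxon 3} is supported by lateral line: its derived state 'present' occurs in exactly those taxa and in no other taxon (including the outgroup).

lateral line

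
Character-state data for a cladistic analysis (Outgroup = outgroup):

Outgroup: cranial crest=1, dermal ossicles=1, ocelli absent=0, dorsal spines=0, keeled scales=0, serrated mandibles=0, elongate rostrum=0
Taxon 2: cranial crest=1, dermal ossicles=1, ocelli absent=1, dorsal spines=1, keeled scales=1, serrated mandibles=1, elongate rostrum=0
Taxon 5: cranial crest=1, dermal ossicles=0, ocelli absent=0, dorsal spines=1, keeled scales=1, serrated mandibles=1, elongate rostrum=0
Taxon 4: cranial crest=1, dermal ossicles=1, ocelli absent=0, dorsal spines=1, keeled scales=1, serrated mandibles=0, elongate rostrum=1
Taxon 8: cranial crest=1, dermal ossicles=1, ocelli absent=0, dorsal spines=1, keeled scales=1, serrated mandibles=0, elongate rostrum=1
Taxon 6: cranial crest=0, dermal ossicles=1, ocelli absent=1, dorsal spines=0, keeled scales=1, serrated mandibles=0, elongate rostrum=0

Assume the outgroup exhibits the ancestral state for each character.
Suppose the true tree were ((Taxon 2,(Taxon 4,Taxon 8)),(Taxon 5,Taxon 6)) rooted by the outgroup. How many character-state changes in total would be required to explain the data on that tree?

Map each character onto ((Taxon 2,(Taxon 4,Taxon 8)),(Taxon 5,Taxon 6)) (rooted by Outgroup) and count the minimum state changes it requires (Fitch parsimony):
cranial crest: 1; dermal ossicles: 1; ocelli absent: 2; dorsal spines: 2; keeled scales: 1; serrated mandibles: 2; elongate rostrum: 1.
Total tree length = 10.

10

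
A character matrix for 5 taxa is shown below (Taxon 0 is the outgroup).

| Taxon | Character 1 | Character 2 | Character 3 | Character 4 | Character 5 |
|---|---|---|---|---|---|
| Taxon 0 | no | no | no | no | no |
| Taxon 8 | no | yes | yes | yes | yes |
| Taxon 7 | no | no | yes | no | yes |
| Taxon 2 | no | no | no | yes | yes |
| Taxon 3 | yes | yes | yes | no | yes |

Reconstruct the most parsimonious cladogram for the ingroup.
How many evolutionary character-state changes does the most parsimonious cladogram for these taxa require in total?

The outgroup has state 'no' for every character, so 'yes' is the derived state throughout.
Character 1: derived state 'yes' in Taxon 3 only — an autapomorphy, so it tells us nothing about relationships among taxa.
Character 2 (derived state 'yes') is shared by Taxon 3 and Taxon 8 — a synapomorphy uniting that clade.
Character 3 (derived state 'yes') is shared by Taxon 3, Taxon 7, and Taxon 8 — a synapomorphy uniting that clade.
Character 4 groups Taxon 2 and Taxon 8, which is incompatible with the clades supported by the remaining characters; treating it as convergent (homoplasy) costs fewer steps than any alternative tree.
Character 5 (derived state 'yes') is shared by all ingroup taxa — unites the whole ingroup.
Most parsimonious ingroup topology: (((Taxon 8,Taxon 3),Taxon 7),Taxon 2).
Changes per character on this tree: Character 1: 1; Character 2: 1; Character 3: 1; Character 4: 2; Character 5: 1.
Total = 6.

6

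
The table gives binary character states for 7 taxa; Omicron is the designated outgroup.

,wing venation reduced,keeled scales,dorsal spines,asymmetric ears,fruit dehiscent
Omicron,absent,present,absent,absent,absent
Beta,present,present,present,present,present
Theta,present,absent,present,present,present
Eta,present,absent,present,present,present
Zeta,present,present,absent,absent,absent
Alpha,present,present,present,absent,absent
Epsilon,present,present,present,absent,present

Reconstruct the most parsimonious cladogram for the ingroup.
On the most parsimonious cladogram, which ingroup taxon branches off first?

Character polarity is set by the outgroup: the derived state is whichever differs from the outgroup's state, so for keeled scales the derived state is 'absent', and for the remaining characters it is 'present'.
All ingroup taxa share the derived state 'present' for wing venation reduced; it defines the ingroup but does not resolve relationships within it.
Only Eta and Theta show the derived state 'absent' for keeled scales, supporting them as a clade.
Only Alpha, Beta, Epsilon, Eta, and Theta show the derived state 'present' for dorsal spines, supporting them as a clade.
asymmetric ears: derived state 'present' in Beta, Eta, and Theta only — synapomorphy for {Beta, Eta, Theta}.
fruit dehiscent (derived state 'present') is shared by Beta, Epsilon, Eta, and Theta — a synapomorphy uniting that clade.
Most parsimonious ingroup topology: ((((Beta,(Theta,Eta)),Epsilon),Alpha),Zeta).
Zeta is sister to the clade containing all other ingroup taxa, so it is the earliest-diverging (most basal) ingroup lineage.

Zeta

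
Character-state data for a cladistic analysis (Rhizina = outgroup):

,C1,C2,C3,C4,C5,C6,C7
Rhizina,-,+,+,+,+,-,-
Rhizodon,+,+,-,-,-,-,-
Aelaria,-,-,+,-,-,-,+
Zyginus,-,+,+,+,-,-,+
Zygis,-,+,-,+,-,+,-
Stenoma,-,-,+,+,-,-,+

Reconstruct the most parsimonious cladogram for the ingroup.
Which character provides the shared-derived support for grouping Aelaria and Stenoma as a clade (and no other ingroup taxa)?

C2

Character polarity is set by the outgroup: the derived state is whichever differs from the outgroup's state, so for C2, C3, C4, C5 the derived state is '-', and for the remaining characters it is '+'.
C1: derived state '+' in Rhizodon only — an autapomorphy, so it tells us nothing about relationships among taxa.
Only Aelaria and Stenoma show the derived state '-' for C2, supporting them as a clade.
C3 (derived state '-') is shared by Rhizodon and Zygis — a synapomorphy uniting that clade.
C4 groups Aelaria and Rhizodon, which is incompatible with the clades supported by the remaining characters; treating it as convergent (homoplasy) costs fewer steps than any alternative tree.
C5 (derived state '-') is shared by all ingroup taxa — unites the whole ingroup.
C6 (derived state '+') is unique to Zygis (autapomorphy; uninformative for grouping).
C7 (derived state '+') is shared by Aelaria, Stenoma, and Zyginus — a synapomorphy uniting that clade.
Most parsimonious ingroup topology: ((Rhizodon,Zygis),((Aelaria,Stenoma),Zyginus)).
The clade {Aelaria, Stenoma} is supported by C2: its derived state '-' occurs in exactly those taxa and in no other taxon (including the outgroup).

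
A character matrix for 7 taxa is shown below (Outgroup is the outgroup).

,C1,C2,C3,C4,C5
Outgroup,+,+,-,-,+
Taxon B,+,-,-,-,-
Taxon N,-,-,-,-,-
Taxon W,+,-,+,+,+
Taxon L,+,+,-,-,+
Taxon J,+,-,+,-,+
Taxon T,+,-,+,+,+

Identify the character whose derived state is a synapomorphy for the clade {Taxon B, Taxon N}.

C5

Character polarity is set by the outgroup: the derived state is whichever differs from the outgroup's state, so for C1, C2, C5 the derived state is '-', and for the remaining characters it is '+'.
C1 (derived state '-') is unique to Taxon N (autapomorphy; uninformative for grouping).
C2: derived state '-' in Taxon B, Taxon J, Taxon N, Taxon T, and Taxon W only — synapomorphy for {Taxon B, Taxon J, Taxon N, Taxon T, Taxon W}.
Only Taxon J, Taxon T, and Taxon W show the derived state '+' for C3, supporting them as a clade.
Only Taxon T and Taxon W show the derived state '+' for C4, supporting them as a clade.
Only Taxon B and Taxon N show the derived state '-' for C5, supporting them as a clade.
Most parsimonious ingroup topology: (((Taxon B,Taxon N),((Taxon W,Taxon T),Taxon J)),Taxon L).
The clade {Taxon B, Taxon N} is supported by C5: its derived state '-' occurs in exactly those taxa and in no other taxon (including the outgroup).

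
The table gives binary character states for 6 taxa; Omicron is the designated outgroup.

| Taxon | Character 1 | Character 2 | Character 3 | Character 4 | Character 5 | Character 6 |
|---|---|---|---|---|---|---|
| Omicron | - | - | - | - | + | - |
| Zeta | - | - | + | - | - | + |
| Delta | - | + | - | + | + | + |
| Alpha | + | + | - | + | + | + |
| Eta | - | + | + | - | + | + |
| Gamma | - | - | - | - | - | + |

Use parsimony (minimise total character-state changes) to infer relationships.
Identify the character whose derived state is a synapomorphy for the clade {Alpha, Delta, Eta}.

Character 2

Character polarity is set by the outgroup: the derived state is whichever differs from the outgroup's state, so for Character 5 the derived state is '-', and for the remaining characters it is '+'.
Character 1 (derived state '+') is unique to Alpha (autapomorphy; uninformative for grouping).
Only Alpha, Delta, and Eta show the derived state '+' for Character 2, supporting them as a clade.
Character 3 (state '+') occurs in Eta and Zeta but conflicts with the nesting implied by the other characters — most parsimoniously interpreted as homoplasy.
Only Alpha and Delta show the derived state '+' for Character 4, supporting them as a clade.
Character 5: derived state '-' in Gamma and Zeta only — synapomorphy for {Gamma, Zeta}.
Character 6 (derived state '+') is shared by all ingroup taxa — unites the whole ingroup.
Most parsimonious ingroup topology: ((Zeta,Gamma),((Delta,Alpha),Eta)).
The clade {Alpha, Delta, Eta} is supported by Character 2: its derived state '+' occurs in exactly those taxa and in no other taxon (including the outgroup).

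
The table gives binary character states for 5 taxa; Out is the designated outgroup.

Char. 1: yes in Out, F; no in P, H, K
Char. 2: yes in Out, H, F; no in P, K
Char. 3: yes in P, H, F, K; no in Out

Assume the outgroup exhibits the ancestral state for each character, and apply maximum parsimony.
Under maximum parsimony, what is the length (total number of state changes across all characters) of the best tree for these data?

Character polarity is set by the outgroup: the derived state is whichever differs from the outgroup's state, so for Char. 1, Char. 2 the derived state is 'no', and for the remaining characters it is 'yes'.
Char. 1: derived state 'no' in H, K, and P only — synapomorphy for {H, K, P}.
Only K and P show the derived state 'no' for Char. 2, supporting them as a clade.
Char. 3 (derived state 'yes') is shared by all ingroup taxa — unites the whole ingroup.
Most parsimonious ingroup topology: (((P,K),H),F).
Changes per character on this tree: Char. 1: 1; Char. 2: 1; Char. 3: 1.
Total = 3.

3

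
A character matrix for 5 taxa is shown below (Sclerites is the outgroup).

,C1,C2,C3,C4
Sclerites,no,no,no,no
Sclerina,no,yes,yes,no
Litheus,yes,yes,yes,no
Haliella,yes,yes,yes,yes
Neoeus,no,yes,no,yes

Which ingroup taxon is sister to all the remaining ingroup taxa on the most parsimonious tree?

Neoeus

The outgroup has state 'no' for every character, so 'yes' is the derived state throughout.
C1: derived state 'yes' in Haliella and Litheus only — synapomorphy for {Haliella, Litheus}.
C2 (derived state 'yes') is shared by all ingroup taxa — unites the whole ingroup.
C3 (derived state 'yes') is shared by Haliella, Litheus, and Sclerina — a synapomorphy uniting that clade.
C4 (state 'yes') occurs in Haliella and Neoeus but conflicts with the nesting implied by the other characters — most parsimoniously interpreted as homoplasy.
Most parsimonious ingroup topology: ((Sclerina,(Litheus,Haliella)),Neoeus).
Neoeus is sister to the clade containing all other ingroup taxa, so it is the earliest-diverging (most basal) ingroup lineage.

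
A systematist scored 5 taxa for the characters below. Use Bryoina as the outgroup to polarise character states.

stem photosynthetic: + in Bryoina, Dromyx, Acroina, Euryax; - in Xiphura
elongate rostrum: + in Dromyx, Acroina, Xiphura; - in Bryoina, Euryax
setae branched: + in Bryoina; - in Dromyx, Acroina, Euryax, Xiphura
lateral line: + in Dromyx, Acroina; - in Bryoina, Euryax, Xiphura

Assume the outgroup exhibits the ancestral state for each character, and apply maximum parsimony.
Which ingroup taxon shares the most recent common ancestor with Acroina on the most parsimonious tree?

Dromyx

Character polarity is set by the outgroup: the derived state is whichever differs from the outgroup's state, so for stem photosynthetic, setae branched the derived state is '-', and for the remaining characters it is '+'.
stem photosynthetic: derived state '-' in Xiphura only — an autapomorphy, so it tells us nothing about relationships among taxa.
Only Acroina, Dromyx, and Xiphura show the derived state '+' for elongate rostrum, supporting them as a clade.
All ingroup taxa share the derived state '-' for setae branched; it defines the ingroup but does not resolve relationships within it.
lateral line: derived state '+' in Acroina and Dromyx only — synapomorphy for {Acroina, Dromyx}.
Most parsimonious ingroup topology: (((Dromyx,Acroina),Xiphura),Euryax).
Acroina and Dromyx form a cherry on this tree, so they are sister taxa.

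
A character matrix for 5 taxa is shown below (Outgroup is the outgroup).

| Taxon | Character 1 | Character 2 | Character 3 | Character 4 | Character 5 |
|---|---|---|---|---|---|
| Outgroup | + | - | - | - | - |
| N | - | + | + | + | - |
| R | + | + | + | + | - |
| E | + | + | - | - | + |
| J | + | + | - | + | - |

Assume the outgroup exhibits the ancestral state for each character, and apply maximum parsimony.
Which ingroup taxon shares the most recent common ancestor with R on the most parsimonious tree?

N

Character polarity is set by the outgroup: the derived state is whichever differs from the outgroup's state, so for Character 1 the derived state is '-', and for the remaining characters it is '+'.
Character 1: derived state '-' in N only — an autapomorphy, so it tells us nothing about relationships among taxa.
All ingroup taxa share the derived state '+' for Character 2; it defines the ingroup but does not resolve relationships within it.
Only N and R show the derived state '+' for Character 3, supporting them as a clade.
Character 4: derived state '+' in J, N, and R only — synapomorphy for {J, N, R}.
Character 5 (derived state '+') is unique to E (autapomorphy; uninformative for grouping).
Most parsimonious ingroup topology: (((N,R),J),E).
R and N form a cherry on this tree, so they are sister taxa.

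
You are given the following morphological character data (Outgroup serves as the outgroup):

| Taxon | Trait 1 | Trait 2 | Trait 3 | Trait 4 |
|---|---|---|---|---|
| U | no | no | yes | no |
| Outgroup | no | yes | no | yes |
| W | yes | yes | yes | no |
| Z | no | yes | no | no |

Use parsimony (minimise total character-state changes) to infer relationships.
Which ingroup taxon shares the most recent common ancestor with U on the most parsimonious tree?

W

Character polarity is set by the outgroup: the derived state is whichever differs from the outgroup's state, so for Trait 2, Trait 4 the derived state is 'no', and for the remaining characters it is 'yes'.
Trait 1 (derived state 'yes') is unique to W (autapomorphy; uninformative for grouping).
Trait 2 (derived state 'no') is unique to U (autapomorphy; uninformative for grouping).
Only U and W show the derived state 'yes' for Trait 3, supporting them as a clade.
Trait 4 (derived state 'no') is shared by all ingroup taxa — unites the whole ingroup.
Most parsimonious ingroup topology: ((W,U),Z).
U and W form a cherry on this tree, so they are sister taxa.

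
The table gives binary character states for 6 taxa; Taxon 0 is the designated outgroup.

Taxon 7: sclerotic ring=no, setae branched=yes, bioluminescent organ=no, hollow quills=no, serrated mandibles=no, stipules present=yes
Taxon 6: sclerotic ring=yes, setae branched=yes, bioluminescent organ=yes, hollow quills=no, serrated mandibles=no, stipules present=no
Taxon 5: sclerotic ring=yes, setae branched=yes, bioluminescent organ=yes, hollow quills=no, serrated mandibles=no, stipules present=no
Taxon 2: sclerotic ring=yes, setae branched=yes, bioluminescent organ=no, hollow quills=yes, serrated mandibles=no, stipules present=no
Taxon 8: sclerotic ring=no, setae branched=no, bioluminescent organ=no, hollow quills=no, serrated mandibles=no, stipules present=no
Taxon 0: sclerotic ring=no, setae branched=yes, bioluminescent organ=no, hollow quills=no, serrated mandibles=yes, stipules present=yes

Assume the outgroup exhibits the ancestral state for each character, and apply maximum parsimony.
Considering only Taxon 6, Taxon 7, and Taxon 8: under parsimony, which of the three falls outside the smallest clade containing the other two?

Character polarity is set by the outgroup: the derived state is whichever differs from the outgroup's state, so for setae branched, serrated mandibles, stipules present the derived state is 'no', and for the remaining characters it is 'yes'.
sclerotic ring: derived state 'yes' in Taxon 2, Taxon 5, and Taxon 6 only — synapomorphy for {Taxon 2, Taxon 5, Taxon 6}.
setae branched: derived state 'no' in Taxon 8 only — an autapomorphy, so it tells us nothing about relationships among taxa.
bioluminescent organ: derived state 'yes' in Taxon 5 and Taxon 6 only — synapomorphy for {Taxon 5, Taxon 6}.
hollow quills (derived state 'yes') is unique to Taxon 2 (autapomorphy; uninformative for grouping).
serrated mandibles (derived state 'no') is shared by all ingroup taxa — unites the whole ingroup.
Only Taxon 2, Taxon 5, Taxon 6, and Taxon 8 show the derived state 'no' for stipules present, supporting them as a clade.
Most parsimonious ingroup topology: (((Taxon 2,(Taxon 5,Taxon 6)),Taxon 8),Taxon 7).
Taxon 6 and Taxon 8 share a more recent common ancestor with each other than either does with Taxon 7, so Taxon 7 is the least closely related of the three.

Taxon 7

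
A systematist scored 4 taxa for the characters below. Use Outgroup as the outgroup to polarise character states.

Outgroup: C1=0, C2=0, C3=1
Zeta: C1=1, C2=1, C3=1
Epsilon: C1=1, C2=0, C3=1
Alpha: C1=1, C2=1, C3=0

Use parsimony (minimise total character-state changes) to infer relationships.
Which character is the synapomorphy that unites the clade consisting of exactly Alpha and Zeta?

Character polarity is set by the outgroup: the derived state is whichever differs from the outgroup's state, so for C3 the derived state is '0', and for the remaining characters it is '1'.
All ingroup taxa share the derived state '1' for C1; it defines the ingroup but does not resolve relationships within it.
C2: derived state '1' in Alpha and Zeta only — synapomorphy for {Alpha, Zeta}.
C3: derived state '0' in Alpha only — an autapomorphy, so it tells us nothing about relationships among taxa.
Most parsimonious ingroup topology: ((Zeta,Alpha),Epsilon).
The clade {Alpha, Zeta} is supported by C2: its derived state '1' occurs in exactly those taxa and in no other taxon (including the outgroup).

C2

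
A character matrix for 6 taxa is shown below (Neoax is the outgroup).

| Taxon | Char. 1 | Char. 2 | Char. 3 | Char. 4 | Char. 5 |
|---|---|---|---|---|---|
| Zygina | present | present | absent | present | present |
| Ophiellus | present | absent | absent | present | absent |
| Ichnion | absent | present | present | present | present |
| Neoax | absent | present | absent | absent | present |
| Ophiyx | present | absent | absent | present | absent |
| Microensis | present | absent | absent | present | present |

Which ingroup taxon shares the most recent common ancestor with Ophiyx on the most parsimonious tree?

Ophiellus

Character polarity is set by the outgroup: the derived state is whichever differs from the outgroup's state, so for Char. 2, Char. 5 the derived state is 'absent', and for the remaining characters it is 'present'.
Char. 1 (derived state 'present') is shared by Microensis, Ophiellus, Ophiyx, and Zygina — a synapomorphy uniting that clade.
Char. 2 (derived state 'absent') is shared by Microensis, Ophiellus, and Ophiyx — a synapomorphy uniting that clade.
Char. 3: derived state 'present' in Ichnion only — an autapomorphy, so it tells us nothing about relationships among taxa.
Char. 4 (derived state 'present') is shared by all ingroup taxa — unites the whole ingroup.
Only Ophiellus and Ophiyx show the derived state 'absent' for Char. 5, supporting them as a clade.
Most parsimonious ingroup topology: (((Microensis,(Ophiellus,Ophiyx)),Zygina),Ichnion).
Ophiyx and Ophiellus form a cherry on this tree, so they are sister taxa.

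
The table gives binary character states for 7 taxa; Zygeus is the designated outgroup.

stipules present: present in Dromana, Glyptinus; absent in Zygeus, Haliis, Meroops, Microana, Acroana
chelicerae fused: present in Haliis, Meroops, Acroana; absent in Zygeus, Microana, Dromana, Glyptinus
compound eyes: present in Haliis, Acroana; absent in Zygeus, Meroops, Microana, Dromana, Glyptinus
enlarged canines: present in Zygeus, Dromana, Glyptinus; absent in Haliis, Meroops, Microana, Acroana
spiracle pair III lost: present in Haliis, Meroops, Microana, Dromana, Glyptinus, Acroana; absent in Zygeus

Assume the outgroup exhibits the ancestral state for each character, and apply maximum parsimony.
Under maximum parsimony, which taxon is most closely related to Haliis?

Character polarity is set by the outgroup: the derived state is whichever differs from the outgroup's state, so for enlarged canines the derived state is 'absent', and for the remaining characters it is 'present'.
stipules present: derived state 'present' in Dromana and Glyptinus only — synapomorphy for {Dromana, Glyptinus}.
chelicerae fused (derived state 'present') is shared by Acroana, Haliis, and Meroops — a synapomorphy uniting that clade.
compound eyes: derived state 'present' in Acroana and Haliis only — synapomorphy for {Acroana, Haliis}.
enlarged canines: derived state 'absent' in Acroana, Haliis, Meroops, and Microana only — synapomorphy for {Acroana, Haliis, Meroops, Microana}.
spiracle pair III lost (derived state 'present') is shared by all ingroup taxa — unites the whole ingroup.
Most parsimonious ingroup topology: ((((Haliis,Acroana),Meroops),Microana),(Dromana,Glyptinus)).
Haliis and Acroana form a cherry on this tree, so they are sister taxa.

Acroana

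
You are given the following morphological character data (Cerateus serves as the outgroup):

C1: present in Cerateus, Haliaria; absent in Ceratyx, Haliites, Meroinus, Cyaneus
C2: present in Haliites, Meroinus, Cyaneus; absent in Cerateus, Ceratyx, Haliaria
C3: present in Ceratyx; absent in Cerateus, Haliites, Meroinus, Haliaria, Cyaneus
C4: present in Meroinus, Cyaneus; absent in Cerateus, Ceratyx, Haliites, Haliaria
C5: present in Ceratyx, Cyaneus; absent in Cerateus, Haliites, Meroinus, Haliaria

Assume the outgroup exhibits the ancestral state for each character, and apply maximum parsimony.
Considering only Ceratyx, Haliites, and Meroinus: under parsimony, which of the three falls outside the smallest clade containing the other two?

Ceratyx

Character polarity is set by the outgroup: the derived state is whichever differs from the outgroup's state, so for C1 the derived state is 'absent', and for the remaining characters it is 'present'.
Only Ceratyx, Cyaneus, Haliites, and Meroinus show the derived state 'absent' for C1, supporting them as a clade.
Only Cyaneus, Haliites, and Meroinus show the derived state 'present' for C2, supporting them as a clade.
C3 (derived state 'present') is unique to Ceratyx (autapomorphy; uninformative for grouping).
C4: derived state 'present' in Cyaneus and Meroinus only — synapomorphy for {Cyaneus, Meroinus}.
C5 groups Ceratyx and Cyaneus, which is incompatible with the clades supported by the remaining characters; treating it as convergent (homoplasy) costs fewer steps than any alternative tree.
Most parsimonious ingroup topology: ((Ceratyx,(Haliites,(Meroinus,Cyaneus))),Haliaria).
Haliites and Meroinus share a more recent common ancestor with each other than either does with Ceratyx, so Ceratyx is the least closely related of the three.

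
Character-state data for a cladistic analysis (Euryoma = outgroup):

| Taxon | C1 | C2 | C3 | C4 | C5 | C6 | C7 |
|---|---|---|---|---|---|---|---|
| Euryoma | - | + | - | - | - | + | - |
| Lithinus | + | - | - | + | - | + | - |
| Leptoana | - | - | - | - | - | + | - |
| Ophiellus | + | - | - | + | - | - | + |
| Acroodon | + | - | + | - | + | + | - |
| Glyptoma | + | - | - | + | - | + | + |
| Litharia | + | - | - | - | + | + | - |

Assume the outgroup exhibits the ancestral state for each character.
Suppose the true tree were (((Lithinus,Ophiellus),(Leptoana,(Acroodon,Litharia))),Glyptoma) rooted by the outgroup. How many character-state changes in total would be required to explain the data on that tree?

10

Map each character onto (((Lithinus,Ophiellus),(Leptoana,(Acroodon,Litharia))),Glyptoma) (rooted by Euryoma) and count the minimum state changes it requires (Fitch parsimony):
C1: 2; C2: 1; C3: 1; C4: 2; C5: 1; C6: 1; C7: 2.
Total tree length = 10.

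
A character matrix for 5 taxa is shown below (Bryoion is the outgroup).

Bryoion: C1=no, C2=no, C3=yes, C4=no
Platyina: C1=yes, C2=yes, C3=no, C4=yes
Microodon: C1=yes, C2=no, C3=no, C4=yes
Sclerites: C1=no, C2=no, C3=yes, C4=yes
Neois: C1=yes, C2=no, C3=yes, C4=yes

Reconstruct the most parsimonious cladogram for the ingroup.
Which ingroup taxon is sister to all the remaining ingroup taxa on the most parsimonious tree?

Sclerites

Character polarity is set by the outgroup: the derived state is whichever differs from the outgroup's state, so for C3 the derived state is 'no', and for the remaining characters it is 'yes'.
C1: derived state 'yes' in Microodon, Neois, and Platyina only — synapomorphy for {Microodon, Neois, Platyina}.
C2 (derived state 'yes') is unique to Platyina (autapomorphy; uninformative for grouping).
C3 (derived state 'no') is shared by Microodon and Platyina — a synapomorphy uniting that clade.
C4 (derived state 'yes') is shared by all ingroup taxa — unites the whole ingroup.
Most parsimonious ingroup topology: (((Platyina,Microodon),Neois),Sclerites).
Sclerites is sister to the clade containing all other ingroup taxa, so it is the earliest-diverging (most basal) ingroup lineage.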